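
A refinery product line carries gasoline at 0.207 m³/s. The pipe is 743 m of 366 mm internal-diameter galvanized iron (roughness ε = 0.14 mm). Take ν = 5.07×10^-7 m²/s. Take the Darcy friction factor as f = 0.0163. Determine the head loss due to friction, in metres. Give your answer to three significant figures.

h_f ≈ 6.53 m

V = 4Q/(πD²) = 4·0.207/(π·0.366²) = 1.968 m/s
h_f = f(L/D)V²/(2g) = 0.01630·(743/0.366)·1.968²/(2·9.81) = 6.529 m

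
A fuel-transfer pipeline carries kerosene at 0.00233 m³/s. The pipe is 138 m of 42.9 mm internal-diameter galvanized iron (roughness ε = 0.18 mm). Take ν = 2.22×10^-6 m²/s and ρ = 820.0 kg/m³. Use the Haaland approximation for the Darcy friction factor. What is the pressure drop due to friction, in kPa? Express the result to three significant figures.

Δp ≈ 109 kPa

V = 4Q/(πD²) = 4·0.00233/(π·0.0429²) = 1.612 m/s
Re = VD/ν = 1.612·0.0429/2.22×10^-6 = 3.11×10^4 → turbulent
ε/D = 0.18/42.9 = 0.00420
Haaland: f = 0.03171
h_f = f(L/D)V²/(2g) = 0.03171·(138/0.0429)·1.612²/(2·9.81) = 13.51 m
Δp = ρg·h_f = 820.0·9.81·13.51 = 108.7 kPa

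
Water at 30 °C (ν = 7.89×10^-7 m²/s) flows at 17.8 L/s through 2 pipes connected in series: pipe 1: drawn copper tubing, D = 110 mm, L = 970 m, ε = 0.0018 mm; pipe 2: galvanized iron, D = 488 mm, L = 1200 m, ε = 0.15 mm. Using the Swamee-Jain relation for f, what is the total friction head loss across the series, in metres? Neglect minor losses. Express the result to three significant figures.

Pipe 1: V = 1.873 m/s, Re = 2.61×10^5, ε/D = 1.64×10^-5, f = 0.01493, h_1 = f(L/D)V²/2g = 23.54 m
Pipe 2: V = 0.09517 m/s, Re = 5.89×10^4, ε/D = 3.07×10^-4, f = 0.02131, h_2 = f(L/D)V²/2g = 0.02419 m
Series → Q common, losses add: H = Σh = 23.57 m

H ≈ 23.6 m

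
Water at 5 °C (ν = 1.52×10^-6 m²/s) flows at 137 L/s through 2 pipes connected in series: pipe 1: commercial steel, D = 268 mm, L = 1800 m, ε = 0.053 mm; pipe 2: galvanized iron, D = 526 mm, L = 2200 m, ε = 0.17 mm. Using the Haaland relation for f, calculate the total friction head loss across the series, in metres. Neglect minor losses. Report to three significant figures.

Pipe 1: V = 2.429 m/s, Re = 4.28×10^5, ε/D = 1.98×10^-4, f = 0.01548, h_1 = f(L/D)V²/2g = 31.25 m
Pipe 2: V = 0.6305 m/s, Re = 2.18×10^5, ε/D = 3.23×10^-4, f = 0.01748, h_2 = f(L/D)V²/2g = 1.481 m
Series → Q common, losses add: H = Σh = 32.73 m

H ≈ 32.7 m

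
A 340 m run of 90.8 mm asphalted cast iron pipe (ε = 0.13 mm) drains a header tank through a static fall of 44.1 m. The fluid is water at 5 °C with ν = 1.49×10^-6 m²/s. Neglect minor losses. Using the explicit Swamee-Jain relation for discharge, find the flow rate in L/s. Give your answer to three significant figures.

Swamee-Jain (Type II): Q = -0.965·√(gD⁵h_f/L)·ln[ε/(3.7D) + √(3.17ν²L/(gD³h_f))]
√(gD⁵h_f/L) = √(9.81·0.0908⁵·44.1/340) = 0.002802
ε/(3.7D) = 3.87×10^-4; √(3.17ν²L/(gD³h_f)) = 8.60×10^-5
Q = -0.965·0.002802·ln(4.729×10^-4) = 0.02071 m³/s
Check: V = 3.20 m/s, Re = 1.95×10^5, f = 0.02278, h_f = 44.5 m ≈ 44.1 m ✓

Q ≈ 20.7 L/s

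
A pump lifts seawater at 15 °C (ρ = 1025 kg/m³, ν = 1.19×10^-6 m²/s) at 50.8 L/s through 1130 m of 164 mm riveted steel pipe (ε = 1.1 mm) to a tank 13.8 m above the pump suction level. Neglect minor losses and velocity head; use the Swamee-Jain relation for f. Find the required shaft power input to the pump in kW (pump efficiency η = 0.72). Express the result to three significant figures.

P_shaft ≈ 58.2 kW

V = 4Q/(πD²) = 2.405 m/s; Re = 3.31×10^5; ε/D = 0.00671; f = 0.03362
h_f = f(L/D)V²/2g = 68.27 m
Total head H = z + h_f = 13.8 + 68.27 = 82.07 m
P_hyd = ρgQH = 1025·9.81·0.0508·82.07 = 41.92 kW
P_shaft = P_hyd/η = 41.92/0.72 = 58.23 kW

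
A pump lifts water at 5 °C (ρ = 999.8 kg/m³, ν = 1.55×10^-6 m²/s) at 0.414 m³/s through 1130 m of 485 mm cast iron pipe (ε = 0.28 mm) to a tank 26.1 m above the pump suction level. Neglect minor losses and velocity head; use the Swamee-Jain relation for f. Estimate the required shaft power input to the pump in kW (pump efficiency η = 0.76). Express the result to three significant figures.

P_shaft ≈ 197 kW

V = 4Q/(πD²) = 2.241 m/s; Re = 7.01×10^5; ε/D = 5.77×10^-4; f = 0.01800
h_f = f(L/D)V²/2g = 10.73 m
Total head H = z + h_f = 26.1 + 10.73 = 36.83 m
P_hyd = ρgQH = 999.8·9.81·0.414·36.83 = 149.6 kW
P_shaft = P_hyd/η = 149.6/0.76 = 196.8 kW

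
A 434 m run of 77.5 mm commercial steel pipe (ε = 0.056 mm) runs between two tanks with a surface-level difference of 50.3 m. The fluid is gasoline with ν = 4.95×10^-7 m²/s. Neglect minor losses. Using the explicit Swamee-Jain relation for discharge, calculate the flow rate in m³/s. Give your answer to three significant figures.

Swamee-Jain (Type II): Q = -0.965·√(gD⁵h_f/L)·ln[ε/(3.7D) + √(3.17ν²L/(gD³h_f))]
√(gD⁵h_f/L) = √(9.81·0.0775⁵·50.3/434) = 0.001783
ε/(3.7D) = 1.95×10^-4; √(3.17ν²L/(gD³h_f)) = 3.83×10^-5
Q = -0.965·0.001783·ln(2.336×10^-4) = 0.01439 m³/s
Check: V = 3.05 m/s, Re = 4.77×10^5, f = 0.01907, h_f = 50.6 m ≈ 50.3 m ✓

Q ≈ 0.0144 m³/s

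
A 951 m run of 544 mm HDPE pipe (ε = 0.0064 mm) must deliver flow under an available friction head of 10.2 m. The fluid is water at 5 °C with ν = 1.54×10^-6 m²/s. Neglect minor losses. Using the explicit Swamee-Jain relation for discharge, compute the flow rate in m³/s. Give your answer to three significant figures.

Swamee-Jain (Type II): Q = -0.965·√(gD⁵h_f/L)·ln[ε/(3.7D) + √(3.17ν²L/(gD³h_f))]
√(gD⁵h_f/L) = √(9.81·0.544⁵·10.2/951) = 0.07080
ε/(3.7D) = 3.18×10^-6; √(3.17ν²L/(gD³h_f)) = 2.11×10^-5
Q = -0.965·0.07080·ln(2.425×10^-5) = 0.7261 m³/s
Check: V = 3.12 m/s, Re = 1.10×10^6, f = 0.01172, h_f = 10.2 m ≈ 10.2 m ✓

Q ≈ 0.726 m³/s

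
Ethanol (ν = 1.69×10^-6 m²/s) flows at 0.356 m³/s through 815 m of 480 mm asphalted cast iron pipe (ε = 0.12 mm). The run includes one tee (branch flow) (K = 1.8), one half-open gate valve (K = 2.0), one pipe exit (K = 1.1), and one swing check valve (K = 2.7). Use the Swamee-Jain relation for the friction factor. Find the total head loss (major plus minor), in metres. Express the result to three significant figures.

V = 4Q/(πD²) = 1.967 m/s; V²/2g = 0.1973 m
Re = 5.59×10^5, ε/D = 2.50×10^-4 → f = 0.01583 (Swamee-Jain)
Major: h_f = f(L/D)·V²/2g = 0.01583·1698·0.1973 = 5.302 m
Minor: ΣK = 7.60; h_m = ΣK·V²/2g = 1.499 m
Total H_L = 5.302 + 1.499 = 6.801 m

H_L ≈ 6.80 m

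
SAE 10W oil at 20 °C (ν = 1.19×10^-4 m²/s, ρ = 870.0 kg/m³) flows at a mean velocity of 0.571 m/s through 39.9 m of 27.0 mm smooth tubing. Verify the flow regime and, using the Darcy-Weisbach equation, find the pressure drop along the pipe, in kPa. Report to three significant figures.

Re = VD/ν = 0.571·0.02700/1.19×10^-4 = 130 → laminar (Re < 2300)
f = 64/Re = 0.4940
h_f = f(L/D)V²/(2g) = 0.4940·(39.9/0.02700)·0.571²/(2·9.81) = 12.13 m
Δp = ρg·h_f = 870.0·9.81·12.13 = 103.5 kPa

Δp ≈ 104 kPa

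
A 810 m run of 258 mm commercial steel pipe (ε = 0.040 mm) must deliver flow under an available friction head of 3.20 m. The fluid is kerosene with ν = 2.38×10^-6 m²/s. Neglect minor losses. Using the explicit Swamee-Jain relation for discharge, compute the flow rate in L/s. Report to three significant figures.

Swamee-Jain (Type II): Q = -0.965·√(gD⁵h_f/L)·ln[ε/(3.7D) + √(3.17ν²L/(gD³h_f))]
√(gD⁵h_f/L) = √(9.81·0.258⁵·3.20/810) = 0.006656
ε/(3.7D) = 4.19×10^-5; √(3.17ν²L/(gD³h_f)) = 1.64×10^-4
Q = -0.965·0.006656·ln(2.062×10^-4) = 0.05451 m³/s
Check: V = 1.04 m/s, Re = 1.13×10^5, f = 0.01837, h_f = 3.20 m ≈ 3.20 m ✓

Q ≈ 54.5 L/s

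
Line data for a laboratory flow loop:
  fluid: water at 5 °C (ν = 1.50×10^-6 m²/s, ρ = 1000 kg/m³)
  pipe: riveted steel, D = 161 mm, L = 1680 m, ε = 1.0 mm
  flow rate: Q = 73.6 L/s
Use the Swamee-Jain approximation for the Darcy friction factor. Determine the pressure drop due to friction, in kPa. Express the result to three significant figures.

Δp ≈ 2240 kPa

V = 4Q/(πD²) = 4·0.0736/(π·0.161²) = 3.615 m/s
Re = VD/ν = 3.615·0.161/1.50×10^-6 = 3.88×10^5 → turbulent
ε/D = 1.0/161 = 0.00621
Swamee-Jain: f = 0.03279
h_f = f(L/D)V²/(2g) = 0.03279·(1680/0.161)·3.615²/(2·9.81) = 227.9 m
Δp = ρg·h_f = 1000·9.81·227.9 = 2236 kPa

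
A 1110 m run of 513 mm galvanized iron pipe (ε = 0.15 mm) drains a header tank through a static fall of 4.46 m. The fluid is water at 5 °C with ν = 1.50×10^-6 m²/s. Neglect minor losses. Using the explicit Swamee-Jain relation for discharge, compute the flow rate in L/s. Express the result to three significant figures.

Swamee-Jain (Type II): Q = -0.965·√(gD⁵h_f/L)·ln[ε/(3.7D) + √(3.17ν²L/(gD³h_f))]
√(gD⁵h_f/L) = √(9.81·0.513⁵·4.46/1110) = 0.03742
ε/(3.7D) = 7.90×10^-5; √(3.17ν²L/(gD³h_f)) = 3.66×10^-5
Q = -0.965·0.03742·ln(1.156×10^-4) = 0.3274 m³/s
Check: V = 1.58 m/s, Re = 5.42×10^5, f = 0.01622, h_f = 4.49 m ≈ 4.46 m ✓

Q ≈ 327 L/s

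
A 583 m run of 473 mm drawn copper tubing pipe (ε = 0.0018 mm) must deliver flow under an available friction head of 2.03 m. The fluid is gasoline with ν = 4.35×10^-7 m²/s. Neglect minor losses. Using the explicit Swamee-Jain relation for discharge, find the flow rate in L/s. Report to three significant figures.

Swamee-Jain (Type II): Q = -0.965·√(gD⁵h_f/L)·ln[ε/(3.7D) + √(3.17ν²L/(gD³h_f))]
√(gD⁵h_f/L) = √(9.81·0.473⁵·2.03/583) = 0.02844
ε/(3.7D) = 1.03×10^-6; √(3.17ν²L/(gD³h_f)) = 1.29×10^-5
Q = -0.965·0.02844·ln(1.391×10^-5) = 0.3069 m³/s
Check: V = 1.75 m/s, Re = 1.90×10^6, f = 0.01059, h_f = 2.03 m ≈ 2.03 m ✓

Q ≈ 307 L/s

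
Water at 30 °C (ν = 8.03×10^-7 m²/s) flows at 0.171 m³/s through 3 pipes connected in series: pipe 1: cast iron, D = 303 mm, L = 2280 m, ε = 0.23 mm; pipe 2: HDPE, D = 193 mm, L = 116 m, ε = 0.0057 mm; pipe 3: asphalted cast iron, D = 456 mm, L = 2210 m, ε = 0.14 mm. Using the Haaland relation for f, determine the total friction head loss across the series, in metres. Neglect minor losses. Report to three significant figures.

Pipe 1: V = 2.371 m/s, Re = 8.95×10^5, ε/D = 7.59×10^-4, f = 0.01878, h_1 = f(L/D)V²/2g = 40.51 m
Pipe 2: V = 5.845 m/s, Re = 1.40×10^6, ε/D = 2.95×10^-5, f = 0.01164, h_2 = f(L/D)V²/2g = 12.19 m
Pipe 3: V = 1.047 m/s, Re = 5.95×10^5, ε/D = 3.07×10^-4, f = 0.01604, h_3 = f(L/D)V²/2g = 4.345 m
Series → Q common, losses add: H = Σh = 57.04 m

H ≈ 57.0 m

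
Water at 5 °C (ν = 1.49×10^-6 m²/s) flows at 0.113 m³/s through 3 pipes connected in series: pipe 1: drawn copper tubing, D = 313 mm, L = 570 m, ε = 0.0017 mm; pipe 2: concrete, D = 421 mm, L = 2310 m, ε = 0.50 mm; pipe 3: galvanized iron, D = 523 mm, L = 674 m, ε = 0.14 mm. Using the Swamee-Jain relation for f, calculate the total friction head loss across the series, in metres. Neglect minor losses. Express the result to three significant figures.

Pipe 1: V = 1.469 m/s, Re = 3.09×10^5, ε/D = 5.43×10^-6, f = 0.01436, h_1 = f(L/D)V²/2g = 2.876 m
Pipe 2: V = 0.8118 m/s, Re = 2.29×10^5, ε/D = 0.00119, f = 0.02175, h_2 = f(L/D)V²/2g = 4.008 m
Pipe 3: V = 0.5260 m/s, Re = 1.85×10^5, ε/D = 2.68×10^-4, f = 0.01776, h_3 = f(L/D)V²/2g = 0.3227 m
Series → Q common, losses add: H = Σh = 7.206 m

H ≈ 7.21 m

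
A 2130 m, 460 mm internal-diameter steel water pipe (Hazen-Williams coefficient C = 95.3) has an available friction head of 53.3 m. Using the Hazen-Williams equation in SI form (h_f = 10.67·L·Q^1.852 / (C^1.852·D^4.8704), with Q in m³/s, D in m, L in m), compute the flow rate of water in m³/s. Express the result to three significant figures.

Q ≈ 0.470 m³/s

Rearranging: Q = [h_f·C^1.852·D^4.8704 / (10.67·L)]^(1/1.852)
Q = [53.3·95.3^1.852·0.460^4.8704 / (10.67·2130)]^0.540 = 0.4701 m³/s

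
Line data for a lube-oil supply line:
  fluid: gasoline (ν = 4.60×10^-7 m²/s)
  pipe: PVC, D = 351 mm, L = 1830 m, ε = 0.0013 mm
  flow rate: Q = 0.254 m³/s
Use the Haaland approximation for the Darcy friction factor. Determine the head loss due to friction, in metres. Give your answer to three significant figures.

V = 4Q/(πD²) = 4·0.254/(π·0.351²) = 2.625 m/s
Re = VD/ν = 2.625·0.351/4.60×10^-7 = 2.00×10^6 → turbulent
ε/D = 0.0013/351 = 3.70×10^-6
Haaland: f = 0.01044
h_f = f(L/D)V²/(2g) = 0.01044·(1830/0.351)·2.625²/(2·9.81) = 19.12 m

h_f ≈ 19.1 m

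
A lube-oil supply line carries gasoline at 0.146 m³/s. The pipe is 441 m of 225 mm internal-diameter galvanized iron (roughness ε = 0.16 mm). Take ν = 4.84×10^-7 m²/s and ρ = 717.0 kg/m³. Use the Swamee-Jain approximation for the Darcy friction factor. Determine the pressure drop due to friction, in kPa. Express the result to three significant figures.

V = 4Q/(πD²) = 4·0.146/(π·0.225²) = 3.672 m/s
Re = VD/ν = 3.672·0.225/4.84×10^-7 = 1.71×10^6 → turbulent
ε/D = 0.16/225 = 7.11×10^-4
Swamee-Jain: f = 0.01841
h_f = f(L/D)V²/(2g) = 0.01841·(441/0.225)·3.672²/(2·9.81) = 24.79 m
Δp = ρg·h_f = 717.0·9.81·24.79 = 174.4 kPa

Δp ≈ 174 kPa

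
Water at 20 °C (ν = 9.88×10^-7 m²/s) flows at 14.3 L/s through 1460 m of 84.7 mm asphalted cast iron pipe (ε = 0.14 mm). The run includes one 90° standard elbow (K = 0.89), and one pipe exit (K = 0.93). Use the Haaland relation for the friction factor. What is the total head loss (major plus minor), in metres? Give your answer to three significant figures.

H_L ≈ 132 m

V = 4Q/(πD²) = 2.538 m/s; V²/2g = 0.3283 m
Re = 2.18×10^5, ε/D = 0.00165 → f = 0.02314 (Haaland)
Major: h_f = f(L/D)·V²/2g = 0.02314·17237·0.3283 = 131.0 m
Minor: ΣK = 1.82; h_m = ΣK·V²/2g = 0.5975 m
Total H_L = 131.0 + 0.5975 = 131.6 m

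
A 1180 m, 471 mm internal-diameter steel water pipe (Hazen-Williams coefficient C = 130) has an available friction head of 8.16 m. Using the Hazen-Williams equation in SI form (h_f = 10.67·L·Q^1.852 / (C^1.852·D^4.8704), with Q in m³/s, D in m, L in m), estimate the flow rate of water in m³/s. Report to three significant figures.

Q ≈ 0.341 m³/s

Rearranging: Q = [h_f·C^1.852·D^4.8704 / (10.67·L)]^(1/1.852)
Q = [8.16·130^1.852·0.471^4.8704 / (10.67·1180)]^0.540 = 0.3408 m³/s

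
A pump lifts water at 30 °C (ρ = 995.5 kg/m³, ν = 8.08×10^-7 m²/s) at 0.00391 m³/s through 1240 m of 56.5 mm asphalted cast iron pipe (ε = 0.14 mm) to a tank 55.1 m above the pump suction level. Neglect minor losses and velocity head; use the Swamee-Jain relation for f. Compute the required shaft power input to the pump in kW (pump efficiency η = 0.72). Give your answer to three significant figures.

V = 4Q/(πD²) = 1.560 m/s; Re = 1.09×10^5; ε/D = 0.00248; f = 0.02641
h_f = f(L/D)V²/2g = 71.84 m
Total head H = z + h_f = 55.1 + 71.84 = 126.9 m
P_hyd = ρgQH = 995.5·9.81·0.00391·126.9 = 4.847 kW
P_shaft = P_hyd/η = 4.847/0.72 = 6.732 kW

P_shaft ≈ 6.73 kW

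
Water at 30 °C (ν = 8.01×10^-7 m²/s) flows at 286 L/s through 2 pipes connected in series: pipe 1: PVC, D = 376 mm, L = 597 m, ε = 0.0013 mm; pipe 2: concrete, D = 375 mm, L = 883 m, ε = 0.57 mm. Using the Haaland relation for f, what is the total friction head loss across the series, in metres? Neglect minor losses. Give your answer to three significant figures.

Pipe 1: V = 2.576 m/s, Re = 1.21×10^6, ε/D = 3.46×10^-6, f = 0.01129, h_1 = f(L/D)V²/2g = 6.062 m
Pipe 2: V = 2.589 m/s, Re = 1.21×10^6, ε/D = 0.00152, f = 0.02201, h_2 = f(L/D)V²/2g = 17.71 m
Series → Q common, losses add: H = Σh = 23.77 m

H ≈ 23.8 m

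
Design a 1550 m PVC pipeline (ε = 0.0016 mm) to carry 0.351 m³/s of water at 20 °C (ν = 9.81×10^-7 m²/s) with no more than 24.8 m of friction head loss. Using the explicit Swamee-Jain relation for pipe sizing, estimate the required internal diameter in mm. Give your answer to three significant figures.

D ≈ 377 mm

Swamee-Jain (Type III): D = 0.66·[ε^1.25·(LQ²/(gh_f))^4.75 + ν·Q^9.4·(L/(gh_f))^5.2]^0.04
LQ²/(gh_f) = 0.7849; L/(gh_f) = 6.371
Term 1 = ε^1.25·(…)^4.75 = 1.80×10^-8; Term 2 = ν·Q^9.4·(…)^5.2 = 7.93×10^-7
D = 0.66·(1.80×10^-8 + 7.93×10^-7)^0.04 = 0.3766 m = 377 mm
Check: V = 3.15 m/s, Re = 1.21×10^6, f = 0.01136, h_f = 23.7 m ≈ 24.8 m ✓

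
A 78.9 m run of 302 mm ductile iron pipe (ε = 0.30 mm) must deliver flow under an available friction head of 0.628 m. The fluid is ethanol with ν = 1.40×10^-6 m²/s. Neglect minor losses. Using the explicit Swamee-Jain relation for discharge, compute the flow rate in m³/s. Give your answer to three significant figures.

Swamee-Jain (Type II): Q = -0.965·√(gD⁵h_f/L)·ln[ε/(3.7D) + √(3.17ν²L/(gD³h_f))]
√(gD⁵h_f/L) = √(9.81·0.302⁵·0.628/78.9) = 0.01401
ε/(3.7D) = 2.68×10^-4; √(3.17ν²L/(gD³h_f)) = 5.37×10^-5
Q = -0.965·0.01401·ln(3.222×10^-4) = 0.1087 m³/s
Check: V = 1.52 m/s, Re = 3.27×10^5, f = 0.02064, h_f = 0.632 m ≈ 0.628 m ✓

Q ≈ 0.109 m³/s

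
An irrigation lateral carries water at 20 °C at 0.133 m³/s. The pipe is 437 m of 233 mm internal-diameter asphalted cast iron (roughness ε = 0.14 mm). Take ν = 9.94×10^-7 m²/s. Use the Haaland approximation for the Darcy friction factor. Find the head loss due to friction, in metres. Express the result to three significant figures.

h_f ≈ 16.7 m

V = 4Q/(πD²) = 4·0.133/(π·0.233²) = 3.119 m/s
Re = VD/ν = 3.119·0.233/9.94×10^-7 = 7.31×10^5 → turbulent
ε/D = 0.14/233 = 6.01×10^-4
Haaland: f = 0.01796
h_f = f(L/D)V²/(2g) = 0.01796·(437/0.233)·3.119²/(2·9.81) = 16.71 m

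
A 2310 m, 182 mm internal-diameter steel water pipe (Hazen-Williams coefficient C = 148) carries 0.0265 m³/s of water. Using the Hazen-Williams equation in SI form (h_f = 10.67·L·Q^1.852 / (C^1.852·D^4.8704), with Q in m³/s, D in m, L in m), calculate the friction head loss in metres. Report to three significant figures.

h_f ≈ 11.4 m

h_f = 10.67·2310·0.0265^1.852 / (148^1.852·0.182^4.8704) = 11.38 m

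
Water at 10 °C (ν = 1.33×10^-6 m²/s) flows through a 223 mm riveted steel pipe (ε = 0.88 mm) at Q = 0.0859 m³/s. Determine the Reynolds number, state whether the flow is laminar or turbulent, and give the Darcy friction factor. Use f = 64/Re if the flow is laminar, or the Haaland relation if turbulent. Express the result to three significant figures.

Re ≈ 3.69×10^5; turbulent; f ≈ 0.0286

V = 4Q/(πD²) = 2.199 m/s
Re = VD/ν = 2.199·0.223/1.33×10^-6 = 3.69×10^5
Re > 4000 → turbulent; ε/D = 0.00395
Haaland: f = 0.02863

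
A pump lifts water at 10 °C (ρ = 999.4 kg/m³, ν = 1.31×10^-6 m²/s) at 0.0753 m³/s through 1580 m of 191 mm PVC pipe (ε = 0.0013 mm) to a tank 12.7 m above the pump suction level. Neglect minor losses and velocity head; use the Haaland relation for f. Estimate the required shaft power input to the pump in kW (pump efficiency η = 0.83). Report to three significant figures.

P_shaft ≈ 47.0 kW

V = 4Q/(πD²) = 2.628 m/s; Re = 3.83×10^5; ε/D = 6.81×10^-6; f = 0.01377
h_f = f(L/D)V²/2g = 40.10 m
Total head H = z + h_f = 12.7 + 40.10 = 52.80 m
P_hyd = ρgQH = 999.4·9.81·0.0753·52.80 = 38.98 kW
P_shaft = P_hyd/η = 38.98/0.83 = 46.96 kW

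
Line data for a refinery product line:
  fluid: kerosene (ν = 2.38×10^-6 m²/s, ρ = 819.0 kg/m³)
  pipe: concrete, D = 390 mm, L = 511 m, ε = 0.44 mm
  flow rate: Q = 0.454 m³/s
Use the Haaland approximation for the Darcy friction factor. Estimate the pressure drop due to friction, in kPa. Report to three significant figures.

V = 4Q/(πD²) = 4·0.454/(π·0.390²) = 3.800 m/s
Re = VD/ν = 3.800·0.390/2.38×10^-6 = 6.23×10^5 → turbulent
ε/D = 0.44/390 = 0.00113
Haaland: f = 0.02065
h_f = f(L/D)V²/(2g) = 0.02065·(511/0.390)·3.800²/(2·9.81) = 19.92 m
Δp = ρg·h_f = 819.0·9.81·19.92 = 160.1 kPa

Δp ≈ 160 kPa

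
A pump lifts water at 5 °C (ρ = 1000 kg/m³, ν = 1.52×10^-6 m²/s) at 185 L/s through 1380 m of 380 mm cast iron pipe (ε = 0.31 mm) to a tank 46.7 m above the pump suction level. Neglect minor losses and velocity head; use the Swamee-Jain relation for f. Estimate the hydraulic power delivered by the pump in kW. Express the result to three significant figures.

V = 4Q/(πD²) = 1.631 m/s; Re = 4.08×10^5; ε/D = 8.16×10^-4; f = 0.01966
h_f = f(L/D)V²/2g = 9.683 m
Total head H = z + h_f = 46.7 + 9.683 = 56.38 m
P_hyd = ρgQH = 1000·9.81·0.185·56.38 = 102.3 kW

P_hyd ≈ 102 kW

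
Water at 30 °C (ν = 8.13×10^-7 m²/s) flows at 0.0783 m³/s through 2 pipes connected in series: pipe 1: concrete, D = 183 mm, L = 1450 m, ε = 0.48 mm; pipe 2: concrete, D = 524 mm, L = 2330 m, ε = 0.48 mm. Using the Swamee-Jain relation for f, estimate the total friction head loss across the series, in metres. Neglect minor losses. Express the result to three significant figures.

Pipe 1: V = 2.977 m/s, Re = 6.70×10^5, ε/D = 0.00262, f = 0.02552, h_1 = f(L/D)V²/2g = 91.34 m
Pipe 2: V = 0.3631 m/s, Re = 2.34×10^5, ε/D = 9.16×10^-4, f = 0.02066, h_2 = f(L/D)V²/2g = 0.6172 m
Series → Q common, losses add: H = Σh = 91.96 m

H ≈ 92.0 m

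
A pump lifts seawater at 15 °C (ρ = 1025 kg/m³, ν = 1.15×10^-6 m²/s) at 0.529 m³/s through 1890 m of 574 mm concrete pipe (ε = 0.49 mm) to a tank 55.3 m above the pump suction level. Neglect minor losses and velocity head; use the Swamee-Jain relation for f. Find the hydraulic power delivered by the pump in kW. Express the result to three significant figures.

V = 4Q/(πD²) = 2.044 m/s; Re = 1.02×10^6; ε/D = 8.54×10^-4; f = 0.01933
h_f = f(L/D)V²/2g = 13.55 m
Total head H = z + h_f = 55.3 + 13.55 = 68.85 m
P_hyd = ρgQH = 1025·9.81·0.529·68.85 = 366.3 kW

P_hyd ≈ 366 kW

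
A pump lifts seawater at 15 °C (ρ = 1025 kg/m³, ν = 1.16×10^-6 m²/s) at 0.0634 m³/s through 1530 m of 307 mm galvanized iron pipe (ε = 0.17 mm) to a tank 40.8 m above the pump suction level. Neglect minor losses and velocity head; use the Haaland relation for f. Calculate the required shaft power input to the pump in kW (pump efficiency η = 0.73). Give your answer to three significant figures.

P_shaft ≈ 38.7 kW

V = 4Q/(πD²) = 0.8565 m/s; Re = 2.27×10^5; ε/D = 5.54×10^-4; f = 0.01873
h_f = f(L/D)V²/2g = 3.490 m
Total head H = z + h_f = 40.8 + 3.490 = 44.29 m
P_hyd = ρgQH = 1025·9.81·0.0634·44.29 = 28.24 kW
P_shaft = P_hyd/η = 28.24/0.73 = 38.68 kW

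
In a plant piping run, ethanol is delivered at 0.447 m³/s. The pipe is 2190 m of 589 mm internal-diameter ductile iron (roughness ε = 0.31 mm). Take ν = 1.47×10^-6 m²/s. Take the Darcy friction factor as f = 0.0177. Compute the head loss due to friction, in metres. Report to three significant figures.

h_f ≈ 9.03 m

V = 4Q/(πD²) = 4·0.447/(π·0.589²) = 1.641 m/s
h_f = f(L/D)V²/(2g) = 0.01770·(2190/0.589)·1.641²/(2·9.81) = 9.028 m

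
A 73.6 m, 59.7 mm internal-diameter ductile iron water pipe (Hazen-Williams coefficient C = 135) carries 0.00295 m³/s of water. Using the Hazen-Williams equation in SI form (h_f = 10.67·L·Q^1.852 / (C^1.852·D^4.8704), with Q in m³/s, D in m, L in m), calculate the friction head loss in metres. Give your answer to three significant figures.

h_f = 10.67·73.6·0.00295^1.852 / (135^1.852·0.0597^4.8704) = 1.680 m

h_f ≈ 1.68 m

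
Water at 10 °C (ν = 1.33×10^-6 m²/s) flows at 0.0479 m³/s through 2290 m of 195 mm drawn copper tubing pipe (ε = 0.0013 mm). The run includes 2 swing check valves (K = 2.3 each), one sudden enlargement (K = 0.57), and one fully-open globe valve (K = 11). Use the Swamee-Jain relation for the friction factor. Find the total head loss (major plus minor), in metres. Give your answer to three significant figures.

V = 4Q/(πD²) = 1.604 m/s; V²/2g = 0.1311 m
Re = 2.35×10^5, ε/D = 6.67×10^-6 → f = 0.01512 (Swamee-Jain)
Major: h_f = f(L/D)·V²/2g = 0.01512·11744·0.1311 = 23.28 m
Minor: ΣK = 16.2; h_m = ΣK·V²/2g = 2.120 m
Total H_L = 23.28 + 2.120 = 25.40 m

H_L ≈ 25.4 m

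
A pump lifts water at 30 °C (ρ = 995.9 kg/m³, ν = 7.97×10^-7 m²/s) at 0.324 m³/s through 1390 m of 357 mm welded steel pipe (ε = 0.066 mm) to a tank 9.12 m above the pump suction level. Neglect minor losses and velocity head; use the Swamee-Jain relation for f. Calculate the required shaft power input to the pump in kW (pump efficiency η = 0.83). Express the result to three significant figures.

V = 4Q/(πD²) = 3.237 m/s; Re = 1.45×10^6; ε/D = 1.85×10^-4; f = 0.01432
h_f = f(L/D)V²/2g = 29.77 m
Total head H = z + h_f = 9.12 + 29.77 = 38.89 m
P_hyd = ρgQH = 995.9·9.81·0.324·38.89 = 123.1 kW
P_shaft = P_hyd/η = 123.1/0.83 = 148.3 kW

P_shaft ≈ 148 kW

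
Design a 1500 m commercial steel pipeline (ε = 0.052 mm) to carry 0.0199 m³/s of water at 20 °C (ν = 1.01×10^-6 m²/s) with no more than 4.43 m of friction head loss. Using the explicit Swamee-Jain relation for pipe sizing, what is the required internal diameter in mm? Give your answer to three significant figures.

D ≈ 185 mm

Swamee-Jain (Type III): D = 0.66·[ε^1.25·(LQ²/(gh_f))^4.75 + ν·Q^9.4·(L/(gh_f))^5.2]^0.04
LQ²/(gh_f) = 0.01367; L/(gh_f) = 34.52
Term 1 = ε^1.25·(…)^4.75 = 6.16×10^-15; Term 2 = ν·Q^9.4·(…)^5.2 = 1.03×10^-14
D = 0.66·(6.16×10^-15 + 1.03×10^-14)^0.04 = 0.1854 m = 185 mm
Check: V = 0.737 m/s, Re = 1.35×10^5, f = 0.01857, h_f = 4.16 m ≈ 4.43 m ✓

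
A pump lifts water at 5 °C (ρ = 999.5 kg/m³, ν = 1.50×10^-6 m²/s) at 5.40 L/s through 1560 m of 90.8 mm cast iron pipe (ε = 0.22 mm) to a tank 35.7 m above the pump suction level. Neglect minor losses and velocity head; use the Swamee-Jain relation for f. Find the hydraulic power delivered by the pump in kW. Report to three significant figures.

P_hyd ≈ 2.78 kW

V = 4Q/(πD²) = 0.8339 m/s; Re = 5.05×10^4; ε/D = 0.00242; f = 0.02770
h_f = f(L/D)V²/2g = 16.87 m
Total head H = z + h_f = 35.7 + 16.87 = 52.57 m
P_hyd = ρgQH = 999.5·9.81·0.00540·52.57 = 2.783 kW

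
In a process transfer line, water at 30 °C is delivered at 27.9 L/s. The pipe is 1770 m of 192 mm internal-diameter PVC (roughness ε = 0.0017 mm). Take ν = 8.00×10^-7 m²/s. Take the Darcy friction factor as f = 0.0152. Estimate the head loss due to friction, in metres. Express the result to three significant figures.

V = 4Q/(πD²) = 4·0.0279/(π·0.192²) = 0.9636 m/s
h_f = f(L/D)V²/(2g) = 0.01520·(1770/0.192)·0.9636²/(2·9.81) = 6.632 m

h_f ≈ 6.63 m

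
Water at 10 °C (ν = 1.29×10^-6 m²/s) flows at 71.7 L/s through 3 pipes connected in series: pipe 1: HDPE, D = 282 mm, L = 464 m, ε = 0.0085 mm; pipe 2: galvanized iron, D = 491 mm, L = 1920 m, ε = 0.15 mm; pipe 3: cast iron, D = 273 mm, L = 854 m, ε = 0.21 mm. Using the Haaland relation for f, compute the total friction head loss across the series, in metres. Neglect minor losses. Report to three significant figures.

Pipe 1: V = 1.148 m/s, Re = 2.51×10^5, ε/D = 3.01×10^-5, f = 0.01506, h_1 = f(L/D)V²/2g = 1.665 m
Pipe 2: V = 0.3787 m/s, Re = 1.44×10^5, ε/D = 3.05×10^-4, f = 0.01825, h_2 = f(L/D)V²/2g = 0.5216 m
Pipe 3: V = 1.225 m/s, Re = 2.59×10^5, ε/D = 7.69×10^-4, f = 0.01963, h_3 = f(L/D)V²/2g = 4.697 m
Series → Q common, losses add: H = Σh = 6.883 m

H ≈ 6.88 m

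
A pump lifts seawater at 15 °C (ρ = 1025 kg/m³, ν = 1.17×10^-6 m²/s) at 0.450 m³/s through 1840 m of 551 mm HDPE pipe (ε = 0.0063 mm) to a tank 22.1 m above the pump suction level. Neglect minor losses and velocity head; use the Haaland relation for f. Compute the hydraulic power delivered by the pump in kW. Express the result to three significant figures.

V = 4Q/(πD²) = 1.887 m/s; Re = 8.89×10^5; ε/D = 1.14×10^-5; f = 0.01201
h_f = f(L/D)V²/2g = 7.281 m
Total head H = z + h_f = 22.1 + 7.281 = 29.38 m
P_hyd = ρgQH = 1025·9.81·0.450·29.38 = 132.9 kW

P_hyd ≈ 133 kW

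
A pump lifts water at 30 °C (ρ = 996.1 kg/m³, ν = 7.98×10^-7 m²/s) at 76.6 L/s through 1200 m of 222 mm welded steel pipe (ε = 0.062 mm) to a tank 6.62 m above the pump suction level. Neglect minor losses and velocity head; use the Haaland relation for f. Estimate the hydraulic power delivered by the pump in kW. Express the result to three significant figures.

V = 4Q/(πD²) = 1.979 m/s; Re = 5.51×10^5; ε/D = 2.79×10^-4; f = 0.01589
h_f = f(L/D)V²/2g = 17.14 m
Total head H = z + h_f = 6.62 + 17.14 = 23.76 m
P_hyd = ρgQH = 996.1·9.81·0.0766·23.76 = 17.78 kW

P_hyd ≈ 17.8 kW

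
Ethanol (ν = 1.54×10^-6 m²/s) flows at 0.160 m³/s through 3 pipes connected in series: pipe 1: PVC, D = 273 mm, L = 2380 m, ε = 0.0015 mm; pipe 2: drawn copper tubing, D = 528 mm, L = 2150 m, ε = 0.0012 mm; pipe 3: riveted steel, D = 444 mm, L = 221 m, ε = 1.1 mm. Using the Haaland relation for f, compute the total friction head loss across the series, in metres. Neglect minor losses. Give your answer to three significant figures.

Pipe 1: V = 2.733 m/s, Re = 4.85×10^5, ε/D = 5.49×10^-6, f = 0.01320, h_1 = f(L/D)V²/2g = 43.81 m
Pipe 2: V = 0.7307 m/s, Re = 2.51×10^5, ε/D = 2.27×10^-6, f = 0.01486, h_2 = f(L/D)V²/2g = 1.646 m
Pipe 3: V = 1.033 m/s, Re = 2.98×10^5, ε/D = 0.00248, f = 0.02532, h_3 = f(L/D)V²/2g = 0.6861 m
Series → Q common, losses add: H = Σh = 46.14 m

H ≈ 46.1 m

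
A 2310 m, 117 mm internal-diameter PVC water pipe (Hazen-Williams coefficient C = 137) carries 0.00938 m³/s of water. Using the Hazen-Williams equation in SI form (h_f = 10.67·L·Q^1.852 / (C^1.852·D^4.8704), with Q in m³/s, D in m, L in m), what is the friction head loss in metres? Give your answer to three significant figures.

h_f = 10.67·2310·0.00938^1.852 / (137^1.852·0.117^4.8704) = 16.50 m

h_f ≈ 16.5 m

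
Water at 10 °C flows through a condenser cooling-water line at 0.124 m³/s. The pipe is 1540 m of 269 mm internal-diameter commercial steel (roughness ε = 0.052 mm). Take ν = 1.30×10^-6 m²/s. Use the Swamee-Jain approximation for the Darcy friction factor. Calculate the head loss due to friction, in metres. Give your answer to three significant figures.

V = 4Q/(πD²) = 4·0.124/(π·0.269²) = 2.182 m/s
Re = VD/ν = 2.182·0.269/1.30×10^-6 = 4.51×10^5 → turbulent
ε/D = 0.052/269 = 1.93×10^-4
Swamee-Jain: f = 0.01559
h_f = f(L/D)V²/(2g) = 0.01559·(1540/0.269)·2.182²/(2·9.81) = 21.66 m

h_f ≈ 21.7 m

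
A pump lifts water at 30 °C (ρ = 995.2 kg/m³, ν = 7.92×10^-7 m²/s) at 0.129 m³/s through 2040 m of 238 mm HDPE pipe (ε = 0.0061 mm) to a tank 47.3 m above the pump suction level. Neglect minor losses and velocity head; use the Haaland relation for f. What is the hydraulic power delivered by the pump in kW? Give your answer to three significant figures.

P_hyd ≈ 116 kW

V = 4Q/(πD²) = 2.900 m/s; Re = 8.71×10^5; ε/D = 2.56×10^-5; f = 0.01230
h_f = f(L/D)V²/2g = 45.18 m
Total head H = z + h_f = 47.3 + 45.18 = 92.48 m
P_hyd = ρgQH = 995.2·9.81·0.129·92.48 = 116.5 kW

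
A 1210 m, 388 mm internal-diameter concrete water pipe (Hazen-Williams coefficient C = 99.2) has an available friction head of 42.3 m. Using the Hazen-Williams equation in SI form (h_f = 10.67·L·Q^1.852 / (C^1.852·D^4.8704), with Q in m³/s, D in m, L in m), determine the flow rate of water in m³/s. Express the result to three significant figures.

Q ≈ 0.375 m³/s

Rearranging: Q = [h_f·C^1.852·D^4.8704 / (10.67·L)]^(1/1.852)
Q = [42.3·99.2^1.852·0.388^4.8704 / (10.67·1210)]^0.540 = 0.3747 m³/s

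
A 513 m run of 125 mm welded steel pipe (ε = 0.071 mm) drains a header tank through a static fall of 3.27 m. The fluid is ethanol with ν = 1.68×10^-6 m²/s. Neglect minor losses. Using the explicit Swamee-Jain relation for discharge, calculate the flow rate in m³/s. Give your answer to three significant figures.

Q ≈ 0.0104 m³/s

Swamee-Jain (Type II): Q = -0.965·√(gD⁵h_f/L)·ln[ε/(3.7D) + √(3.17ν²L/(gD³h_f))]
√(gD⁵h_f/L) = √(9.81·0.125⁵·3.27/513) = 0.001381
ε/(3.7D) = 1.54×10^-4; √(3.17ν²L/(gD³h_f)) = 2.71×10^-4
Q = -0.965·0.001381·ln(4.242×10^-4) = 0.01035 m³/s
Check: V = 0.844 m/s, Re = 6.28×10^4, f = 0.02205, h_f = 3.28 m ≈ 3.27 m ✓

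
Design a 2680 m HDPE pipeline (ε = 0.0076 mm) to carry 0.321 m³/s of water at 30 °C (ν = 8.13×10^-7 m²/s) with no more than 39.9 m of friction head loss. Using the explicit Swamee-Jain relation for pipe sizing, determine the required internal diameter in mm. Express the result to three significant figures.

D ≈ 369 mm

Swamee-Jain (Type III): D = 0.66·[ε^1.25·(LQ²/(gh_f))^4.75 + ν·Q^9.4·(L/(gh_f))^5.2]^0.04
LQ²/(gh_f) = 0.7055; L/(gh_f) = 6.847
Term 1 = ε^1.25·(…)^4.75 = 7.61×10^-8; Term 2 = ν·Q^9.4·(…)^5.2 = 4.13×10^-7
D = 0.66·(7.61×10^-8 + 4.13×10^-7)^0.04 = 0.3691 m = 369 mm
Check: V = 3.00 m/s, Re = 1.36×10^6, f = 0.01161, h_f = 38.7 m ≈ 39.9 m ✓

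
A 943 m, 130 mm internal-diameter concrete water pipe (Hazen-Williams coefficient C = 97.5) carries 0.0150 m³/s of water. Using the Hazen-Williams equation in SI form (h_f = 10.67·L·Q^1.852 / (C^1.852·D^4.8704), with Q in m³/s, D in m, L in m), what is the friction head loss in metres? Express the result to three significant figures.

h_f ≈ 18.1 m

h_f = 10.67·943·0.0150^1.852 / (97.5^1.852·0.130^4.8704) = 18.06 m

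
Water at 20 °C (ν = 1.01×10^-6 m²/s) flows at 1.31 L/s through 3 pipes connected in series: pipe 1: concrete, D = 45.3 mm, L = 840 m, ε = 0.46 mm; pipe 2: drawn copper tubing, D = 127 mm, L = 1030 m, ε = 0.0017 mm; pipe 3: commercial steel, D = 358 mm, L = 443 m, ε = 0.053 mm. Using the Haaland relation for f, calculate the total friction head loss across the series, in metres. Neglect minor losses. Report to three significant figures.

Pipe 1: V = 0.8128 m/s, Re = 3.65×10^4, ε/D = 0.0102, f = 0.03966, h_1 = f(L/D)V²/2g = 24.77 m
Pipe 2: V = 0.1034 m/s, Re = 1.30×10^4, ε/D = 1.34×10^-5, f = 0.02879, h_2 = f(L/D)V²/2g = 0.1272 m
Pipe 3: V = 0.01301 m/s, Re = 4610, ε/D = 1.48×10^-4, f = 0.03877, h_3 = f(L/D)V²/2g = 4.142×10^-4 m
Series → Q common, losses add: H = Σh = 24.89 m

H ≈ 24.9 m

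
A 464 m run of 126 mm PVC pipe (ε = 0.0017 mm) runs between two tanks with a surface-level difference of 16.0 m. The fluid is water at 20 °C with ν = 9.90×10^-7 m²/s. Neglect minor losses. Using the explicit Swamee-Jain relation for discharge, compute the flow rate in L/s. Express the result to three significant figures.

Q ≈ 30.2 L/s

Swamee-Jain (Type II): Q = -0.965·√(gD⁵h_f/L)·ln[ε/(3.7D) + √(3.17ν²L/(gD³h_f))]
√(gD⁵h_f/L) = √(9.81·0.126⁵·16.0/464) = 0.003278
ε/(3.7D) = 3.65×10^-6; √(3.17ν²L/(gD³h_f)) = 6.78×10^-5
Q = -0.965·0.003278·ln(7.141×10^-5) = 0.03020 m³/s
Check: V = 2.42 m/s, Re = 3.08×10^5, f = 0.01446, h_f = 15.9 m ≈ 16.0 m ✓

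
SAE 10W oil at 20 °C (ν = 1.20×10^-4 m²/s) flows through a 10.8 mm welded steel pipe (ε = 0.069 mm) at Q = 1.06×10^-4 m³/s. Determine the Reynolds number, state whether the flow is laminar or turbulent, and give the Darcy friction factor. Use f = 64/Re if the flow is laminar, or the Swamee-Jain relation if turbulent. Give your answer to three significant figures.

Re ≈ 104; laminar; f = 64/Re ≈ 0.615

V = 4Q/(πD²) = 1.157 m/s
Re = VD/ν = 1.157·0.0108/1.20×10^-4 = 104
Re < 2300 → laminar → f = 64/Re = 0.6146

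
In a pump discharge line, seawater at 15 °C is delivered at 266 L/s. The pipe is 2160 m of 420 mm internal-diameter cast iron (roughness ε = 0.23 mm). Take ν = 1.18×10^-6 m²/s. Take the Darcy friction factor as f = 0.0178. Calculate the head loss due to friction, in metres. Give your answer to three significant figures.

h_f ≈ 17.2 m

V = 4Q/(πD²) = 4·0.266/(π·0.420²) = 1.920 m/s
h_f = f(L/D)V²/(2g) = 0.01780·(2160/0.420)·1.920²/(2·9.81) = 17.20 m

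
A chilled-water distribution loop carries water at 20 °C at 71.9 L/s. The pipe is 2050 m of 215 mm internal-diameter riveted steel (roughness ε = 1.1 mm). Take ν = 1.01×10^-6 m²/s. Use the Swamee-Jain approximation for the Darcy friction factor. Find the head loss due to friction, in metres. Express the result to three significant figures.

V = 4Q/(πD²) = 4·0.0719/(π·0.215²) = 1.980 m/s
Re = VD/ν = 1.980·0.215/1.01×10^-6 = 4.22×10^5 → turbulent
ε/D = 1.1/215 = 0.00512
Swamee-Jain: f = 0.03091
h_f = f(L/D)V²/(2g) = 0.03091·(2050/0.215)·1.980²/(2·9.81) = 58.92 m

h_f ≈ 58.9 m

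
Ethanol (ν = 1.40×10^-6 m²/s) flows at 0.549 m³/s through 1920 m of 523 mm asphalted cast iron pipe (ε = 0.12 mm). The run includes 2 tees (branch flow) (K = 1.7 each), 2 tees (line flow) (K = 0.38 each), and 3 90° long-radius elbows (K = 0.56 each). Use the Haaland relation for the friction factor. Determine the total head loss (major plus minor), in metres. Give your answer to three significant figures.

V = 4Q/(πD²) = 2.556 m/s; V²/2g = 0.3329 m
Re = 9.55×10^5, ε/D = 2.29×10^-4 → f = 0.01495 (Haaland)
Major: h_f = f(L/D)·V²/2g = 0.01495·3671·0.3329 = 18.27 m
Minor: ΣK = 5.84; h_m = ΣK·V²/2g = 1.944 m
Total H_L = 18.27 + 1.944 = 20.21 m

H_L ≈ 20.2 m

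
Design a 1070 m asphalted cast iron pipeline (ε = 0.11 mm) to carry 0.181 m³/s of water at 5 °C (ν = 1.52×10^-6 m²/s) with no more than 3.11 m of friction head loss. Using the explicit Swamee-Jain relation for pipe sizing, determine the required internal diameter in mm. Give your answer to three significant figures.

Swamee-Jain (Type III): D = 0.66·[ε^1.25·(LQ²/(gh_f))^4.75 + ν·Q^9.4·(L/(gh_f))^5.2]^0.04
LQ²/(gh_f) = 1.149; L/(gh_f) = 35.07
Term 1 = ε^1.25·(…)^4.75 = 2.18×10^-5; Term 2 = ν·Q^9.4·(…)^5.2 = 1.73×10^-5
D = 0.66·(2.18×10^-5 + 1.73×10^-5)^0.04 = 0.4398 m = 440 mm
Check: V = 1.19 m/s, Re = 3.45×10^5, f = 0.01647, h_f = 2.90 m ≈ 3.11 m ✓

D ≈ 440 mm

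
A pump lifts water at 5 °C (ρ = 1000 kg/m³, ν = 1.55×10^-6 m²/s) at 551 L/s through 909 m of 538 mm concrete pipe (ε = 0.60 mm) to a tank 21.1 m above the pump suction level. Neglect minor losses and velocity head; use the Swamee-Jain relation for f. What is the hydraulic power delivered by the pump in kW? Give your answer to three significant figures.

P_hyd ≈ 170 kW

V = 4Q/(πD²) = 2.424 m/s; Re = 8.41×10^5; ε/D = 0.00112; f = 0.02060
h_f = f(L/D)V²/2g = 10.42 m
Total head H = z + h_f = 21.1 + 10.42 = 31.52 m
P_hyd = ρgQH = 1000·9.81·0.551·31.52 = 170.4 kW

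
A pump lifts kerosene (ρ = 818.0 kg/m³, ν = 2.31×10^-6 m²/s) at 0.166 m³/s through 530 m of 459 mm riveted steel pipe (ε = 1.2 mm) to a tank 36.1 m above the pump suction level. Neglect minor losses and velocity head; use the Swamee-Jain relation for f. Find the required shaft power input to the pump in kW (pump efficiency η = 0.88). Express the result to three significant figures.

V = 4Q/(πD²) = 1.003 m/s; Re = 1.99×10^5; ε/D = 0.00261; f = 0.02610
h_f = f(L/D)V²/2g = 1.546 m
Total head H = z + h_f = 36.1 + 1.546 = 37.65 m
P_hyd = ρgQH = 818.0·9.81·0.166·37.65 = 50.15 kW
P_shaft = P_hyd/η = 50.15/0.88 = 56.99 kW

P_shaft ≈ 57.0 kW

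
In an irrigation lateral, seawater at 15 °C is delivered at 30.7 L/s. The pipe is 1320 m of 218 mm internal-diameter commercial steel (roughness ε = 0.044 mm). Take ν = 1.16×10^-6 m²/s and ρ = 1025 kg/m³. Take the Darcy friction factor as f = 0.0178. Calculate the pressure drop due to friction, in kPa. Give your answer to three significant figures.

V = 4Q/(πD²) = 4·0.0307/(π·0.218²) = 0.8225 m/s
h_f = f(L/D)V²/(2g) = 0.01780·(1320/0.218)·0.8225²/(2·9.81) = 3.716 m
Δp = ρg·h_f = 1025·9.81·3.716 = 37.37 kPa

Δp ≈ 37.4 kPa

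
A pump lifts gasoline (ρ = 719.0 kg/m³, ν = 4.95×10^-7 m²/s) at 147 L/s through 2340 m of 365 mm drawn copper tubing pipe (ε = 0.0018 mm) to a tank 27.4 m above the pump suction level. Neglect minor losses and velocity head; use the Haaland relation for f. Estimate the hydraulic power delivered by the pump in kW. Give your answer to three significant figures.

V = 4Q/(πD²) = 1.405 m/s; Re = 1.04×10^6; ε/D = 4.93×10^-6; f = 0.01160
h_f = f(L/D)V²/2g = 7.484 m
Total head H = z + h_f = 27.4 + 7.484 = 34.88 m
P_hyd = ρgQH = 719.0·9.81·0.147·34.88 = 36.17 kW

P_hyd ≈ 36.2 kW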